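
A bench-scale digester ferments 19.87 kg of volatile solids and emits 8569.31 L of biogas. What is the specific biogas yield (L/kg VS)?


Y = V / VS
= 8569.31 / 19.87
= 431.2687 L/kg VS

431.2687 L/kg VS


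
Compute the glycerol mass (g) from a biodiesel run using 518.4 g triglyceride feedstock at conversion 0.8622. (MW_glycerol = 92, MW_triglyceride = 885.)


glycerol = oil * conv * (92/885)
= 518.4 * 0.8622 * 92 / 885
= 46.4641 g

46.4641 g


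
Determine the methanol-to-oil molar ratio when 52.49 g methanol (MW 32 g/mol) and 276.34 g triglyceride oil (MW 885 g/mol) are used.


Molar ratio = n_MeOH / n_oil = (MeOH/32) / (oil/885) = (MeOH * 885) / (32 * oil)
= (52.49 * 885) / (32 * 276.34)
= 5.2532

5.2532


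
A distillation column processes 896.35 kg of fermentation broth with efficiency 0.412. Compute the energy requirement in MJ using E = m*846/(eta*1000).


E = m * 846 / (eta * 1000)
= 896.35 * 846 / (0.412 * 1000)
= 1840.5633 MJ

1840.5633 MJ


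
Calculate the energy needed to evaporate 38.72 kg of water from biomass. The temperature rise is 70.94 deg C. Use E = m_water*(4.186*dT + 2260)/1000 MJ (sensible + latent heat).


E = m_water * (4.186 * dT + 2260) / 1000
= 38.72 * (4.186 * 70.94 + 2260) / 1000
= 99.0053 MJ

99.0053 MJ


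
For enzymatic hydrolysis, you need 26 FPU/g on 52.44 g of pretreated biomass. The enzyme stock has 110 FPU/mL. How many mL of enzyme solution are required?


V = dosage * m_sub / activity
V = 26 * 52.44 / 110
V = 12.3949 mL

12.3949 mL


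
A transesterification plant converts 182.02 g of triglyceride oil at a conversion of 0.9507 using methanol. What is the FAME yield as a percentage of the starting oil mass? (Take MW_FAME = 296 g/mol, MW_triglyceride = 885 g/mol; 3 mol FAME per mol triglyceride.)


m_FAME = oil * conv * (3 * 296 / 885) = oil * conv * (888/885)
= 182.02 * 0.9507 * 888 / 885
= 173.6330 g
Y = m_FAME / oil * 100 = conv * (888/885) * 100
= 0.9507 * 888 / 885 * 100
= 95.39%

95.39%


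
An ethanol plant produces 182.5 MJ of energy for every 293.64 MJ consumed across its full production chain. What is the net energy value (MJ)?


NEV = E_out - E_in
= 182.5 - 293.64
= -111.1400 MJ

-111.1400 MJ


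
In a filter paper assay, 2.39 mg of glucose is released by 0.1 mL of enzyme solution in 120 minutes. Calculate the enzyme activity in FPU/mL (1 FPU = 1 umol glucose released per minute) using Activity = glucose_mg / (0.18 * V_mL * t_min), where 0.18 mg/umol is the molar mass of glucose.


Activity = glucose_mg / (0.18 mg/umol * V_mL * t_min)
= 2.39 / (0.18 * 0.1 * 120)
= 1.1065 FPU/mL

1.1065 FPU/mL


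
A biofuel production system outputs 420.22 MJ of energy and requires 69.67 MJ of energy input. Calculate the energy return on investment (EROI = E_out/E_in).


EROI = E_out / E_in
= 420.22 / 69.67
= 6.0316

6.0316


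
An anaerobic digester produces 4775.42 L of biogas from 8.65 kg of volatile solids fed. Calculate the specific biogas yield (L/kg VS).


Y = V / VS
= 4775.42 / 8.65
= 552.0717 L/kg VS

552.0717 L/kg VS


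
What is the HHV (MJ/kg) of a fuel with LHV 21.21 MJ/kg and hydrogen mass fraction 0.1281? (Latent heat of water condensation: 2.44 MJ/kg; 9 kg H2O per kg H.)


HHV = LHV + H_frac * 9 * 2.44
= 21.21 + 0.1281 * 9 * 2.44
= 24.0231 MJ/kg

24.0231 MJ/kg


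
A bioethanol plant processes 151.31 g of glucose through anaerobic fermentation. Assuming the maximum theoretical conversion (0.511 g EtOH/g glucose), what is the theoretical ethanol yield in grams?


Theoretical ethanol yield: m_EtOH = 0.511 * m_glucose
m_EtOH = 0.511 * 151.31 = 77.3194 g

77.3194 g


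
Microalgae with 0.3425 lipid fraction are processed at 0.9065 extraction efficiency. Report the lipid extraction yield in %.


Y = lipid_content * extraction_eff * 100
= 0.3425 * 0.9065 * 100
= 31.0476%

31.0476%


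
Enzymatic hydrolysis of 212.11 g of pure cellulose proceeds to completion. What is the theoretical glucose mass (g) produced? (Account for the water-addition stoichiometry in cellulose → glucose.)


glucose = cellulose * 180/162
= 212.11 * 180/162
= 235.6778 g

235.6778 g


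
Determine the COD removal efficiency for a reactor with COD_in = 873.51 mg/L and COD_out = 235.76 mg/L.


eta = (COD_in - COD_out) / COD_in * 100
= (873.51 - 235.76) / 873.51 * 100
= 73.0100%

73.0100%


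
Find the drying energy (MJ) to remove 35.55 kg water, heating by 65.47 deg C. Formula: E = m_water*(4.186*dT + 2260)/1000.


E = m_water * (4.186 * dT + 2260) / 1000
= 35.55 * (4.186 * 65.47 + 2260) / 1000
= 90.0857 MJ

90.0857 MJ


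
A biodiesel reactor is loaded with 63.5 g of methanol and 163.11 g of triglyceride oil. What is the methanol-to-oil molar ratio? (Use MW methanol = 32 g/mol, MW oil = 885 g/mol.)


Molar ratio = n_MeOH / n_oil = (MeOH/32) / (oil/885) = (MeOH * 885) / (32 * oil)
= (63.5 * 885) / (32 * 163.11)
= 10.7668

10.7668


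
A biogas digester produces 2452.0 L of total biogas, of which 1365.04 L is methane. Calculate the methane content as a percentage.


CH4% = V_CH4 / V_total * 100
= 1365.04 / 2452.0 * 100
= 55.6705%

55.6705%


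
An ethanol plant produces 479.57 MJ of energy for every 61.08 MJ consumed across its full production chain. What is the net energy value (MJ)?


NEV = E_out - E_in
= 479.57 - 61.08
= 418.4900 MJ

418.4900 MJ


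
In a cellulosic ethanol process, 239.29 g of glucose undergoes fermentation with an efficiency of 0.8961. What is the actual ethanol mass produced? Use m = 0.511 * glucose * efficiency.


Actual ethanol: m = 0.511 * 239.29 * 0.8961
m = 109.5726 g

109.5726 g


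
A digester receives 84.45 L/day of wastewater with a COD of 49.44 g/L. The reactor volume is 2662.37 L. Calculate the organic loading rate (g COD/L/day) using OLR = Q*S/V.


OLR = Q * S / V
= 84.45 * 49.44 / 2662.37
= 1.5682 g/L/day

1.5682 g/L/day


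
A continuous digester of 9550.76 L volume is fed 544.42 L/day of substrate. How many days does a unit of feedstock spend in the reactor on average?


HRT = V / Q
= 9550.76 / 544.42
= 17.5430 days

17.5430 days


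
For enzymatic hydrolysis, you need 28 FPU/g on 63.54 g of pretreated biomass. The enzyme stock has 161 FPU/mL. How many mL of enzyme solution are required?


V = dosage * m_sub / activity
V = 28 * 63.54 / 161
V = 11.0504 mL

11.0504 mL


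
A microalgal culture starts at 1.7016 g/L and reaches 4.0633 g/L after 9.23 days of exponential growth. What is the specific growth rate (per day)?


mu = ln(X2/X1) / dt
= ln(4.0633/1.7016) / 9.23
= 0.0943 per day

0.0943 per day


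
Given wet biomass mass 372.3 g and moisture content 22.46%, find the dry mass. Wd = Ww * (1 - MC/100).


Wd = Ww * (1 - MC/100)
= 372.3 * (1 - 22.46/100)
= 288.6814 g

288.6814 g


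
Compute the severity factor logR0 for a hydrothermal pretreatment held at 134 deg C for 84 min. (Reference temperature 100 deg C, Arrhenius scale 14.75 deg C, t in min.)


logR0 = log10(t * exp((T - 100) / 14.75))
= log10(84 * exp((134 - 100) / 14.75))
= 2.9254

2.9254


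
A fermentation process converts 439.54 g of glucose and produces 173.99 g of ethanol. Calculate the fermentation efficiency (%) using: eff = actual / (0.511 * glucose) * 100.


Fermentation efficiency = (actual / (0.511 * glucose)) * 100
= (173.99 / (0.511 * 439.54)) * 100
= 77.4649%

77.4649%


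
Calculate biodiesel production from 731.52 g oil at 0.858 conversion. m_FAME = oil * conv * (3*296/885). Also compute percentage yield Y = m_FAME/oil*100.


m_FAME = oil * conv * (3 * 296 / 885) = oil * conv * (888/885)
= 731.52 * 0.858 * 888 / 885
= 629.7718 g
Y = m_FAME / oil * 100 = conv * (888/885) * 100
= 0.858 * 888 / 885 * 100
= 86.09%

629.7718 g FAME; Y = 86.09%


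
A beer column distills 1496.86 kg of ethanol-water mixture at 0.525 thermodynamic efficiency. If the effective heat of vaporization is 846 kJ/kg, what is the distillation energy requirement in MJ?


E = m * 846 / (eta * 1000)
= 1496.86 * 846 / (0.525 * 1000)
= 2412.0830 MJ

2412.0830 MJ


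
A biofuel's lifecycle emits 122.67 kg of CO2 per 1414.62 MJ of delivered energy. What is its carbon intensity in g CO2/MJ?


CI = CO2 * 1000 / E
= 122.67 * 1000 / 1414.62
= 86.7159 g CO2/MJ

86.7159 g CO2/MJ


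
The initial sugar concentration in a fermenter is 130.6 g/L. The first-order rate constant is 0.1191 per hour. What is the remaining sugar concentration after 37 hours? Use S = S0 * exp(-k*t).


S = S0 * exp(-k * t)
S = 130.6 * exp(-0.1191 * 37)
S = 1.5927 g/L

1.5927 g/L


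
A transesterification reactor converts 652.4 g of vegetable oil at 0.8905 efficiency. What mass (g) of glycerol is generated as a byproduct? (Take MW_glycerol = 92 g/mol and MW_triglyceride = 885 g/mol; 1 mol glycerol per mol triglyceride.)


glycerol = oil * conv * (92/885)
= 652.4 * 0.8905 * 92 / 885
= 60.3938 g

60.3938 g


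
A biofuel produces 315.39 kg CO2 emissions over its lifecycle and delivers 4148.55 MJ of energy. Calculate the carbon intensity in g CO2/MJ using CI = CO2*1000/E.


CI = CO2 * 1000 / E
= 315.39 * 1000 / 4148.55
= 76.0242 g CO2/MJ

76.0242 g CO2/MJ


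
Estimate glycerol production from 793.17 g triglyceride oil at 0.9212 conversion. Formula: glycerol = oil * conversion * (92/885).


glycerol = oil * conv * (92/885)
= 793.17 * 0.9212 * 92 / 885
= 75.9565 g

75.9565 g


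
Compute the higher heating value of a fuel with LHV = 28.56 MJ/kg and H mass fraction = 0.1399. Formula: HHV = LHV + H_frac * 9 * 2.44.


HHV = LHV + H_frac * 9 * 2.44
= 28.56 + 0.1399 * 9 * 2.44
= 31.6322 MJ/kg

31.6322 MJ/kg


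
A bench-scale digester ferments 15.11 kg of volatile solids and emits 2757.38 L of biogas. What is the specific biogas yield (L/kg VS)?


Y = V / VS
= 2757.38 / 15.11
= 182.4871 L/kg VS

182.4871 L/kg VS


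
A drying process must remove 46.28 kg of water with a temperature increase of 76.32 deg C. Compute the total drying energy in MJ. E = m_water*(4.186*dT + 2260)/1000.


E = m_water * (4.186 * dT + 2260) / 1000
= 46.28 * (4.186 * 76.32 + 2260) / 1000
= 119.3781 MJ

119.3781 MJ


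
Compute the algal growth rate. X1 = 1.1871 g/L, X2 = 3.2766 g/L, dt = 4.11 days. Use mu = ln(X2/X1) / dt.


mu = ln(X2/X1) / dt
= ln(3.2766/1.1871) / 4.11
= 0.2470 per day

0.2470 per day


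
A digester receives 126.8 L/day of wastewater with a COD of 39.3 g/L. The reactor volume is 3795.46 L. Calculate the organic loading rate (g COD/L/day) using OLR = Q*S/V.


OLR = Q * S / V
= 126.8 * 39.3 / 3795.46
= 1.3129 g/L/day

1.3129 g/L/day


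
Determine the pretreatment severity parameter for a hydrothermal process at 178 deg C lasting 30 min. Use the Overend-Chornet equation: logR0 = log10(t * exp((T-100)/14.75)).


logR0 = log10(t * exp((T - 100) / 14.75))
= log10(30 * exp((178 - 100) / 14.75))
= 3.7737

3.7737


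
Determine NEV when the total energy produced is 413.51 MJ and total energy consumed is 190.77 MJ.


NEV = E_out - E_in
= 413.51 - 190.77
= 222.7400 MJ

222.7400 MJ


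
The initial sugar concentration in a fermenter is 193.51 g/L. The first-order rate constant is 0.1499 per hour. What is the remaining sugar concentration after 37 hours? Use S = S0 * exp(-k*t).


S = S0 * exp(-k * t)
S = 193.51 * exp(-0.1499 * 37)
S = 0.7551 g/L

0.7551 g/L


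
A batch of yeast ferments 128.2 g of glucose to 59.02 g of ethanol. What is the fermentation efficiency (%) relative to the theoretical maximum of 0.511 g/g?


Fermentation efficiency = (actual / (0.511 * glucose)) * 100
= (59.02 / (0.511 * 128.2)) * 100
= 90.0928%

90.0928%


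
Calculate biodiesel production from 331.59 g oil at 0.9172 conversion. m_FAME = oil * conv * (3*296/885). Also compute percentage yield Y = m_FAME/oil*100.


m_FAME = oil * conv * (3 * 296 / 885) = oil * conv * (888/885)
= 331.59 * 0.9172 * 888 / 885
= 305.1653 g
Y = m_FAME / oil * 100 = conv * (888/885) * 100
= 0.9172 * 888 / 885 * 100
= 92.03%

305.1653 g FAME; Y = 92.03%


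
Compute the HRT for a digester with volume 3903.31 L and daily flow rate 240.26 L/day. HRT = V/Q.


HRT = V / Q
= 3903.31 / 240.26
= 16.2462 days

16.2462 days


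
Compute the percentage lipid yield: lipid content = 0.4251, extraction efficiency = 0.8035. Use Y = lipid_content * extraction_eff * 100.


Y = lipid_content * extraction_eff * 100
= 0.4251 * 0.8035 * 100
= 34.1568%

34.1568%


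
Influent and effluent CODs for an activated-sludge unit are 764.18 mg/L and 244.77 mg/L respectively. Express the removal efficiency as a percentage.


eta = (COD_in - COD_out) / COD_in * 100
= (764.18 - 244.77) / 764.18 * 100
= 67.9696%

67.9696%


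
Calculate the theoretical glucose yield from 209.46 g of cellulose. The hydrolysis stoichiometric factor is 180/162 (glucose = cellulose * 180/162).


glucose = cellulose * 180/162
= 209.46 * 180/162
= 232.7333 g

232.7333 g


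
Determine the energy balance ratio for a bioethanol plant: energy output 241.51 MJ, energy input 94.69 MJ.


EROI = E_out / E_in
= 241.51 / 94.69
= 2.5505

2.5505


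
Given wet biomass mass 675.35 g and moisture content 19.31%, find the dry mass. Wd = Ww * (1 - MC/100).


Wd = Ww * (1 - MC/100)
= 675.35 * (1 - 19.31/100)
= 544.9399 g

544.9399 g


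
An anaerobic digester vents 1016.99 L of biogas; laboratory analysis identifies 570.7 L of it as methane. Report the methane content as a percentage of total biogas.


CH4% = V_CH4 / V_total * 100
= 570.7 / 1016.99 * 100
= 56.1166%

56.1166%


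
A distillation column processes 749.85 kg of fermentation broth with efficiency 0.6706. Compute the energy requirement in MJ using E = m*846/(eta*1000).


E = m * 846 / (eta * 1000)
= 749.85 * 846 / (0.6706 * 1000)
= 945.9784 MJ

945.9784 MJ


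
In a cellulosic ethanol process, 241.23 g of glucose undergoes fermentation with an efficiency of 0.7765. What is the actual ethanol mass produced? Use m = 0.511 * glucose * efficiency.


Actual ethanol: m = 0.511 * 241.23 * 0.7765
m = 95.7180 g

95.7180 g


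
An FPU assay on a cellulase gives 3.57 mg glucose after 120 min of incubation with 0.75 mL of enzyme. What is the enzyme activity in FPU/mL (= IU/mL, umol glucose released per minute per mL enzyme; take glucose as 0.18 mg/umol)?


Activity = glucose_mg / (0.18 mg/umol * V_mL * t_min)
= 3.57 / (0.18 * 0.75 * 120)
= 0.2204 FPU/mL

0.2204 FPU/mL


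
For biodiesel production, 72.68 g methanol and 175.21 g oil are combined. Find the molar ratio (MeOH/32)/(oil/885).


Molar ratio = n_MeOH / n_oil = (MeOH/32) / (oil/885) = (MeOH * 885) / (32 * oil)
= (72.68 * 885) / (32 * 175.21)
= 11.4723

11.4723


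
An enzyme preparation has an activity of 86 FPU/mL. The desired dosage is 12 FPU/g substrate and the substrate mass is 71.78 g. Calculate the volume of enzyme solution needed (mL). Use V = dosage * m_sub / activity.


V = dosage * m_sub / activity
V = 12 * 71.78 / 86
V = 10.0158 mL

10.0158 mL


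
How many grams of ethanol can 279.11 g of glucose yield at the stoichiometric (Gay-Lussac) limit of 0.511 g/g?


Theoretical ethanol yield: m_EtOH = 0.511 * m_glucose
m_EtOH = 0.511 * 279.11 = 142.6252 g

142.6252 g


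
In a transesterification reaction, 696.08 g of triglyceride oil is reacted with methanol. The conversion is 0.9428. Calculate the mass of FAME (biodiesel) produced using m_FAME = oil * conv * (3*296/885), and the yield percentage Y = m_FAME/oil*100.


m_FAME = oil * conv * (3 * 296 / 885) = oil * conv * (888/885)
= 696.08 * 0.9428 * 888 / 885
= 658.4888 g
Y = m_FAME / oil * 100 = conv * (888/885) * 100
= 0.9428 * 888 / 885 * 100
= 94.60%

658.4888 g FAME; Y = 94.60%


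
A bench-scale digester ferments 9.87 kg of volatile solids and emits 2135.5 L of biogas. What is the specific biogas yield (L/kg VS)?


Y = V / VS
= 2135.5 / 9.87
= 216.3627 L/kg VS

216.3627 L/kg VS


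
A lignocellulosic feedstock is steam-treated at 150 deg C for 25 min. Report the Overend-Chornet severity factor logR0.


logR0 = log10(t * exp((T - 100) / 14.75))
= log10(25 * exp((150 - 100) / 14.75))
= 2.8701

2.8701


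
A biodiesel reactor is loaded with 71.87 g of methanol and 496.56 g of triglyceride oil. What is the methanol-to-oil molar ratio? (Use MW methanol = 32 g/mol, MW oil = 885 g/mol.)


Molar ratio = n_MeOH / n_oil = (MeOH/32) / (oil/885) = (MeOH * 885) / (32 * oil)
= (71.87 * 885) / (32 * 496.56)
= 4.0028

4.0028


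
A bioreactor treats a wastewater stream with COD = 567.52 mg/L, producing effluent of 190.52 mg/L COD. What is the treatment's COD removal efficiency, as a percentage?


eta = (COD_in - COD_out) / COD_in * 100
= (567.52 - 190.52) / 567.52 * 100
= 66.4294%

66.4294%


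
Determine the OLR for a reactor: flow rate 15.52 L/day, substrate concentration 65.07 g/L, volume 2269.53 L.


OLR = Q * S / V
= 15.52 * 65.07 / 2269.53
= 0.4450 g/L/day

0.4450 g/L/day


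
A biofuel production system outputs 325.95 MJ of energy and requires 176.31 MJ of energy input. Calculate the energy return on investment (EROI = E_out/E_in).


EROI = E_out / E_in
= 325.95 / 176.31
= 1.8487

1.8487


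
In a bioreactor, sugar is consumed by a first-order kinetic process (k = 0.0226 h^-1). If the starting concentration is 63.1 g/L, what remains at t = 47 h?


S = S0 * exp(-k * t)
S = 63.1 * exp(-0.0226 * 47)
S = 21.8133 g/L

21.8133 g/L


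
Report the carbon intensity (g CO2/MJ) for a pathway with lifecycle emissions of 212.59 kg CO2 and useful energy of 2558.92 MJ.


CI = CO2 * 1000 / E
= 212.59 * 1000 / 2558.92
= 83.0780 g CO2/MJ

83.0780 g CO2/MJ


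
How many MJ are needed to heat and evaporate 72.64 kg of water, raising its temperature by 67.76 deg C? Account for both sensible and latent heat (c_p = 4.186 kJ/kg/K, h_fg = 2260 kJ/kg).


E = m_water * (4.186 * dT + 2260) / 1000
= 72.64 * (4.186 * 67.76 + 2260) / 1000
= 184.7703 MJ

184.7703 MJ


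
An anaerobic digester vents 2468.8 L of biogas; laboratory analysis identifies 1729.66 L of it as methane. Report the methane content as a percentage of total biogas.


CH4% = V_CH4 / V_total * 100
= 1729.66 / 2468.8 * 100
= 70.0608%

70.0608%


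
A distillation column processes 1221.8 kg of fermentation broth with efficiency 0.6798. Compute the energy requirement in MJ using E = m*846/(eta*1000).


E = m * 846 / (eta * 1000)
= 1221.8 * 846 / (0.6798 * 1000)
= 1520.5102 MJ

1520.5102 MJ


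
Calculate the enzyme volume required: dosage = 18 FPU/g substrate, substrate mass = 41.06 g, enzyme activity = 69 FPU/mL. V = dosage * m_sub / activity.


V = dosage * m_sub / activity
V = 18 * 41.06 / 69
V = 10.7113 mL

10.7113 mL


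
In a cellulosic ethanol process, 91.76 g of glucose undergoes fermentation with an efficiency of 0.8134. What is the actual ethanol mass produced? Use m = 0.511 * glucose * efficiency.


Actual ethanol: m = 0.511 * 91.76 * 0.8134
m = 38.1398 g

38.1398 g


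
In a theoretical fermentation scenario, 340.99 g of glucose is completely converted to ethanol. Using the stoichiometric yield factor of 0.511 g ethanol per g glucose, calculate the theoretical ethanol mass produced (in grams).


Theoretical ethanol yield: m_EtOH = 0.511 * m_glucose
m_EtOH = 0.511 * 340.99 = 174.2459 g

174.2459 g


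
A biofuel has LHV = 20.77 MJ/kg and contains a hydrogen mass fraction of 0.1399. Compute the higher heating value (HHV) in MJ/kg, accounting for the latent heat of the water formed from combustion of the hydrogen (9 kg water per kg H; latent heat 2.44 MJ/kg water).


HHV = LHV + H_frac * 9 * 2.44
= 20.77 + 0.1399 * 9 * 2.44
= 23.8422 MJ/kg

23.8422 MJ/kg


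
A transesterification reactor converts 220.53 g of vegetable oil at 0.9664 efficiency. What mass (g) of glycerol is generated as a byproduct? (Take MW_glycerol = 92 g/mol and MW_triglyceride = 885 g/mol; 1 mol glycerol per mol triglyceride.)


glycerol = oil * conv * (92/885)
= 220.53 * 0.9664 * 92 / 885
= 22.1549 g

22.1549 g


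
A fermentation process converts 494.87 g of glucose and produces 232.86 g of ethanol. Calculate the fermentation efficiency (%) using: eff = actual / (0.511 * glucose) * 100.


Fermentation efficiency = (actual / (0.511 * glucose)) * 100
= (232.86 / (0.511 * 494.87)) * 100
= 92.0837%

92.0837%


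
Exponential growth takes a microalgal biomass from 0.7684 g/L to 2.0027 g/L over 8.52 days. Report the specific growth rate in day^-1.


mu = ln(X2/X1) / dt
= ln(2.0027/0.7684) / 8.52
= 0.1124 per day

0.1124 per day


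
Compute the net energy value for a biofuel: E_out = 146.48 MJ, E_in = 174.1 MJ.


NEV = E_out - E_in
= 146.48 - 174.1
= -27.6200 MJ

-27.6200 MJ


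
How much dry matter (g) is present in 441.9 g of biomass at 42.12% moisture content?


Wd = Ww * (1 - MC/100)
= 441.9 * (1 - 42.12/100)
= 255.7717 g

255.7717 g


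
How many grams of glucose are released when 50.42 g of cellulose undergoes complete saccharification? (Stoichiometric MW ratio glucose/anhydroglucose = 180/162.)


glucose = cellulose * 180/162
= 50.42 * 180/162
= 56.0222 g

56.0222 g


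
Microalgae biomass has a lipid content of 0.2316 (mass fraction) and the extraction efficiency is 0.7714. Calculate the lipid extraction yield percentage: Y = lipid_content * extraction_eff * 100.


Y = lipid_content * extraction_eff * 100
= 0.2316 * 0.7714 * 100
= 17.8656%

17.8656%


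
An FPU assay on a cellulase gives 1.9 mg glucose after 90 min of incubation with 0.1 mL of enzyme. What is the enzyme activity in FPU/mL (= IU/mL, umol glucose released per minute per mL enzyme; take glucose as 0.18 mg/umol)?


Activity = glucose_mg / (0.18 mg/umol * V_mL * t_min)
= 1.9 / (0.18 * 0.1 * 90)
= 1.1728 FPU/mL

1.1728 FPU/mL


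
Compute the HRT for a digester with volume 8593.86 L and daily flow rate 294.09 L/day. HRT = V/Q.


HRT = V / Q
= 8593.86 / 294.09
= 29.2219 days

29.2219 days


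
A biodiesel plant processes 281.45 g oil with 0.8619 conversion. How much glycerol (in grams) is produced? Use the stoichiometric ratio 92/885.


glycerol = oil * conv * (92/885)
= 281.45 * 0.8619 * 92 / 885
= 25.2175 g

25.2175 g


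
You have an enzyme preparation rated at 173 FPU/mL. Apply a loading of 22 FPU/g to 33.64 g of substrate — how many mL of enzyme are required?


V = dosage * m_sub / activity
V = 22 * 33.64 / 173
V = 4.2779 mL

4.2779 mL


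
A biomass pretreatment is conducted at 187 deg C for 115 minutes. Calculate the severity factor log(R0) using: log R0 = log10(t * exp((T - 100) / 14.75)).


logR0 = log10(t * exp((T - 100) / 14.75))
= log10(115 * exp((187 - 100) / 14.75))
= 4.6223

4.6223


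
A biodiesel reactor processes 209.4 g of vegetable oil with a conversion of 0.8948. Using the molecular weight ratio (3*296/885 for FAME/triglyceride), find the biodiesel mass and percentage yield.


m_FAME = oil * conv * (3 * 296 / 885) = oil * conv * (888/885)
= 209.4 * 0.8948 * 888 / 885
= 188.0063 g
Y = m_FAME / oil * 100 = conv * (888/885) * 100
= 0.8948 * 888 / 885 * 100
= 89.78%

188.0063 g FAME; Y = 89.78%


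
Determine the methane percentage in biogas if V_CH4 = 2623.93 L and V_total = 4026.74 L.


CH4% = V_CH4 / V_total * 100
= 2623.93 / 4026.74 * 100
= 65.1626%

65.1626%


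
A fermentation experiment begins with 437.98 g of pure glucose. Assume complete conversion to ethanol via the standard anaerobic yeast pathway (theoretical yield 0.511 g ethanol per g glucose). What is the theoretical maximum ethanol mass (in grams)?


Theoretical ethanol yield: m_EtOH = 0.511 * m_glucose
m_EtOH = 0.511 * 437.98 = 223.8078 g

223.8078 g


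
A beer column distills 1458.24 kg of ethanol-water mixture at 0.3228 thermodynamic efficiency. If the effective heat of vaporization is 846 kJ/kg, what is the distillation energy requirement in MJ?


E = m * 846 / (eta * 1000)
= 1458.24 * 846 / (0.3228 * 1000)
= 3821.7814 MJ

3821.7814 MJ


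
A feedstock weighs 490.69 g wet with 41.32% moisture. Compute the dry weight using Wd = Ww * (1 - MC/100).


Wd = Ww * (1 - MC/100)
= 490.69 * (1 - 41.32/100)
= 287.9369 g

287.9369 g


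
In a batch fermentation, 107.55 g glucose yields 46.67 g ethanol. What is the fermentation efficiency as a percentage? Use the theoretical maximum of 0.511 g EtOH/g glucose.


Fermentation efficiency = (actual / (0.511 * glucose)) * 100
= (46.67 / (0.511 * 107.55)) * 100
= 84.9193%

84.9193%


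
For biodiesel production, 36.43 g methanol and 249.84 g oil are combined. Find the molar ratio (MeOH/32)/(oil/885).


Molar ratio = n_MeOH / n_oil = (MeOH/32) / (oil/885) = (MeOH * 885) / (32 * oil)
= (36.43 * 885) / (32 * 249.84)
= 4.0326

4.0326


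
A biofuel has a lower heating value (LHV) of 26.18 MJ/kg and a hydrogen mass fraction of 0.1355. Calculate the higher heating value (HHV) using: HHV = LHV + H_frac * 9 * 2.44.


HHV = LHV + H_frac * 9 * 2.44
= 26.18 + 0.1355 * 9 * 2.44
= 29.1556 MJ/kg

29.1556 MJ/kg


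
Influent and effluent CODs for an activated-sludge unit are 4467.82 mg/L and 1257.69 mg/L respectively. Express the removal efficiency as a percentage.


eta = (COD_in - COD_out) / COD_in * 100
= (4467.82 - 1257.69) / 4467.82 * 100
= 71.8500%

71.8500%


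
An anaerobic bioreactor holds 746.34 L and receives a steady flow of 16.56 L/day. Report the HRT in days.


HRT = V / Q
= 746.34 / 16.56
= 45.0688 days

45.0688 days


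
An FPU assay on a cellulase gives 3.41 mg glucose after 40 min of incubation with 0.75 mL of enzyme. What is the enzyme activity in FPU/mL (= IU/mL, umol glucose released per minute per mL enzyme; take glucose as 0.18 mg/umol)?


Activity = glucose_mg / (0.18 mg/umol * V_mL * t_min)
= 3.41 / (0.18 * 0.75 * 40)
= 0.6315 FPU/mL

0.6315 FPU/mL


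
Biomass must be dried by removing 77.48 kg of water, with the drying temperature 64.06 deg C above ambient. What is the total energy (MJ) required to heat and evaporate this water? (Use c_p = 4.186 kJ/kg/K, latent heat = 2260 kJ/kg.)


E = m_water * (4.186 * dT + 2260) / 1000
= 77.48 * (4.186 * 64.06 + 2260) / 1000
= 195.8815 MJ

195.8815 MJ


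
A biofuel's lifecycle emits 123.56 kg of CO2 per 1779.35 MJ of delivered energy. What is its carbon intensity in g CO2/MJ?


CI = CO2 * 1000 / E
= 123.56 * 1000 / 1779.35
= 69.4411 g CO2/MJ

69.4411 g CO2/MJ


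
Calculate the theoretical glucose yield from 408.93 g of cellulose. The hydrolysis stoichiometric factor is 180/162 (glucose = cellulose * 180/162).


glucose = cellulose * 180/162
= 408.93 * 180/162
= 454.3667 g

454.3667 g


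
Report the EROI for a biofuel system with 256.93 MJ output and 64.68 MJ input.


EROI = E_out / E_in
= 256.93 / 64.68
= 3.9723

3.9723


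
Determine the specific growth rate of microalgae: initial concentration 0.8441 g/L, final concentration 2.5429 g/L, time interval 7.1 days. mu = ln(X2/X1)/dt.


mu = ln(X2/X1) / dt
= ln(2.5429/0.8441) / 7.1
= 0.1553 per day

0.1553 per day


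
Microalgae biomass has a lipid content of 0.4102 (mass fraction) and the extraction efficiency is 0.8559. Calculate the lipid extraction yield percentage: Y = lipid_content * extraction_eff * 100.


Y = lipid_content * extraction_eff * 100
= 0.4102 * 0.8559 * 100
= 35.1090%

35.1090%


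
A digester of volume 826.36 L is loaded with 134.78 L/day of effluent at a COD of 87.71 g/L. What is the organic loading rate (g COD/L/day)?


OLR = Q * S / V
= 134.78 * 87.71 / 826.36
= 14.3056 g/L/day

14.3056 g/L/day


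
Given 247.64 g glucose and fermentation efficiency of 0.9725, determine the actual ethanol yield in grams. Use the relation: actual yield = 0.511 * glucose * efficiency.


Actual ethanol: m = 0.511 * 247.64 * 0.9725
m = 123.0641 g

123.0641 g


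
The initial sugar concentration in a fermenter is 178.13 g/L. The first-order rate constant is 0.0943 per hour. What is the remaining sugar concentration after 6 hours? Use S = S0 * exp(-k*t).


S = S0 * exp(-k * t)
S = 178.13 * exp(-0.0943 * 6)
S = 101.1610 g/L

101.1610 g/L


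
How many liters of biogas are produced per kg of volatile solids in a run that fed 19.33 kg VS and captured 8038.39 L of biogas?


Y = V / VS
= 8038.39 / 19.33
= 415.8505 L/kg VS

415.8505 L/kg VS


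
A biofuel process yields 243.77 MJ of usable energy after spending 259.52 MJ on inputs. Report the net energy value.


NEV = E_out - E_in
= 243.77 - 259.52
= -15.7500 MJ

-15.7500 MJ


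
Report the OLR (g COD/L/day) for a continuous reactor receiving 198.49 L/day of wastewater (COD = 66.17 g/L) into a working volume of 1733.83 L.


OLR = Q * S / V
= 198.49 * 66.17 / 1733.83
= 7.5752 g/L/day

7.5752 g/L/day


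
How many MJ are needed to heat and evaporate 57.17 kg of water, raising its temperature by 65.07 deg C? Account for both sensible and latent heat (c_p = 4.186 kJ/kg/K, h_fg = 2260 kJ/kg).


E = m_water * (4.186 * dT + 2260) / 1000
= 57.17 * (4.186 * 65.07 + 2260) / 1000
= 144.7763 MJ

144.7763 MJ


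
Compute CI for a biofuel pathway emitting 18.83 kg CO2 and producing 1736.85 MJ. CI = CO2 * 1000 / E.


CI = CO2 * 1000 / E
= 18.83 * 1000 / 1736.85
= 10.8415 g CO2/MJ

10.8415 g CO2/MJ


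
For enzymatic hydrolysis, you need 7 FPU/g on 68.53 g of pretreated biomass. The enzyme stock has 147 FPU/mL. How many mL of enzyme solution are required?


V = dosage * m_sub / activity
V = 7 * 68.53 / 147
V = 3.2633 mL

3.2633 mL


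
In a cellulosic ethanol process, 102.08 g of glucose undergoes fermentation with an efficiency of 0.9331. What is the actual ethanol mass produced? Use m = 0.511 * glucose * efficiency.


Actual ethanol: m = 0.511 * 102.08 * 0.9331
m = 48.6732 g

48.6732 g


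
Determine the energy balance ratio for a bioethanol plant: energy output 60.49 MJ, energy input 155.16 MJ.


EROI = E_out / E_in
= 60.49 / 155.16
= 0.3899

0.3899


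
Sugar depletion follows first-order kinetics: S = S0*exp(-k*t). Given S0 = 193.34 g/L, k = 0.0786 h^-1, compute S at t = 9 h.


S = S0 * exp(-k * t)
S = 193.34 * exp(-0.0786 * 9)
S = 95.3020 g/L

95.3020 g/L


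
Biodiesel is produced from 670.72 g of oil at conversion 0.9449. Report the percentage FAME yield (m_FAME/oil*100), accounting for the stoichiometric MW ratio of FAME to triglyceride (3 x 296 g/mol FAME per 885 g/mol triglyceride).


m_FAME = oil * conv * (3 * 296 / 885) = oil * conv * (888/885)
= 670.72 * 0.9449 * 888 / 885
= 635.9117 g
Y = m_FAME / oil * 100 = conv * (888/885) * 100
= 0.9449 * 888 / 885 * 100
= 94.81%

94.81%


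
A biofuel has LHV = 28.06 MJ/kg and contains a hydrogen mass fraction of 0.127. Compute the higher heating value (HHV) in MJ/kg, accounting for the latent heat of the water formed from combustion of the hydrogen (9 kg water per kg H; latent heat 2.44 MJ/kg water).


HHV = LHV + H_frac * 9 * 2.44
= 28.06 + 0.127 * 9 * 2.44
= 30.8489 MJ/kg

30.8489 MJ/kg


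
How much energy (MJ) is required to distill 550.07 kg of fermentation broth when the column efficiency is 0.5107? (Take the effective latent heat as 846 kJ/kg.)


E = m * 846 / (eta * 1000)
= 550.07 * 846 / (0.5107 * 1000)
= 911.2184 MJ

911.2184 MJ


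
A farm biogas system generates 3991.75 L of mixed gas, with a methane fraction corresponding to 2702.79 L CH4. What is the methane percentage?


CH4% = V_CH4 / V_total * 100
= 2702.79 / 3991.75 * 100
= 67.7094%

67.7094%


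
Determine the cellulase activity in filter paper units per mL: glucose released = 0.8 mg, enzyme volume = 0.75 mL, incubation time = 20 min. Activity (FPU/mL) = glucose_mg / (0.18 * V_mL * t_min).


Activity = glucose_mg / (0.18 mg/umol * V_mL * t_min)
= 0.8 / (0.18 * 0.75 * 20)
= 0.2963 FPU/mL

0.2963 FPU/mL


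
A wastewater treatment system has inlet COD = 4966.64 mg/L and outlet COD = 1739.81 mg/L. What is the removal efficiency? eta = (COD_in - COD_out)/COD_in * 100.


eta = (COD_in - COD_out) / COD_in * 100
= (4966.64 - 1739.81) / 4966.64 * 100
= 64.9701%

64.9701%


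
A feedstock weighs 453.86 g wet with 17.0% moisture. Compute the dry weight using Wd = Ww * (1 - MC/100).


Wd = Ww * (1 - MC/100)
= 453.86 * (1 - 17.0/100)
= 376.7038 g

376.7038 g


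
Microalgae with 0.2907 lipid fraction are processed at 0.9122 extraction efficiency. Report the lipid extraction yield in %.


Y = lipid_content * extraction_eff * 100
= 0.2907 * 0.9122 * 100
= 26.5177%

26.5177%


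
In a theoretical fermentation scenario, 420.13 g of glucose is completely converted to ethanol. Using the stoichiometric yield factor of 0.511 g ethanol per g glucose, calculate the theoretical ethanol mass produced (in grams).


Theoretical ethanol yield: m_EtOH = 0.511 * m_glucose
m_EtOH = 0.511 * 420.13 = 214.6864 g

214.6864 g


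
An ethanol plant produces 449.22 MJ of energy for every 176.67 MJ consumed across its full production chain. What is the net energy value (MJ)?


NEV = E_out - E_in
= 449.22 - 176.67
= 272.5500 MJ

272.5500 MJ


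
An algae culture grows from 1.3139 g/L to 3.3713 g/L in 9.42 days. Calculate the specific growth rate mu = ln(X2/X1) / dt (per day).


mu = ln(X2/X1) / dt
= ln(3.3713/1.3139) / 9.42
= 0.1000 per day

0.1000 per day


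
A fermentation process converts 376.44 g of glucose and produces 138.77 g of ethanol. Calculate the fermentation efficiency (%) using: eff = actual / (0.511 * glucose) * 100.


Fermentation efficiency = (actual / (0.511 * glucose)) * 100
= (138.77 / (0.511 * 376.44)) * 100
= 72.1405%

72.1405%


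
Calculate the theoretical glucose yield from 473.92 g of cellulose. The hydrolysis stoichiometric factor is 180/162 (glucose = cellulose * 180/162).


glucose = cellulose * 180/162
= 473.92 * 180/162
= 526.5778 g

526.5778 g


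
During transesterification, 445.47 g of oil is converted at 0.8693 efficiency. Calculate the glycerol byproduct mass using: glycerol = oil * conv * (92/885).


glycerol = oil * conv * (92/885)
= 445.47 * 0.8693 * 92 / 885
= 40.2562 g

40.2562 g


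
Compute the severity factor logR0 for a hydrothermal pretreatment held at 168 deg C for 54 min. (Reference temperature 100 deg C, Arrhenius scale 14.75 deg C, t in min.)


logR0 = log10(t * exp((T - 100) / 14.75))
= log10(54 * exp((168 - 100) / 14.75))
= 3.7346

3.7346


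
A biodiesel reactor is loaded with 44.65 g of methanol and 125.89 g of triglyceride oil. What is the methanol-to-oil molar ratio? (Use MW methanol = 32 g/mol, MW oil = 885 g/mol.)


Molar ratio = n_MeOH / n_oil = (MeOH/32) / (oil/885) = (MeOH * 885) / (32 * oil)
= (44.65 * 885) / (32 * 125.89)
= 9.8090

9.8090


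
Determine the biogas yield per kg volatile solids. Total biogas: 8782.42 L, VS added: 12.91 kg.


Y = V / VS
= 8782.42 / 12.91
= 680.2804 L/kg VS

680.2804 L/kg VS


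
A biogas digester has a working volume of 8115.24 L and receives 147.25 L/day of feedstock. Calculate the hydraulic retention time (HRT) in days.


HRT = V / Q
= 8115.24 / 147.25
= 55.1120 days

55.1120 days


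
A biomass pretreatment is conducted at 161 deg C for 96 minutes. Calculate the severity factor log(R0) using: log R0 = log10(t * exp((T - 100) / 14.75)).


logR0 = log10(t * exp((T - 100) / 14.75))
= log10(96 * exp((161 - 100) / 14.75))
= 3.7783

3.7783


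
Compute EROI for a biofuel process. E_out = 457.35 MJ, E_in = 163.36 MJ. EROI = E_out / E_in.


EROI = E_out / E_in
= 457.35 / 163.36
= 2.7996

2.7996


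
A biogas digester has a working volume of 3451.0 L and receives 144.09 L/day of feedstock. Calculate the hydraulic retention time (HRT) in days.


HRT = V / Q
= 3451.0 / 144.09
= 23.9503 days

23.9503 days


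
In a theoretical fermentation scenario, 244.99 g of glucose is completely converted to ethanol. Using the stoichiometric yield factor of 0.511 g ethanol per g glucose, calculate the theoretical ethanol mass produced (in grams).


Theoretical ethanol yield: m_EtOH = 0.511 * m_glucose
m_EtOH = 0.511 * 244.99 = 125.1899 g

125.1899 g


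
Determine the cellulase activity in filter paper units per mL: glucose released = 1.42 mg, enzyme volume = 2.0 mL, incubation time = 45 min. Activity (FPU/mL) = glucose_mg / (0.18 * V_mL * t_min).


Activity = glucose_mg / (0.18 mg/umol * V_mL * t_min)
= 1.42 / (0.18 * 2.0 * 45)
= 0.0877 FPU/mL

0.0877 FPU/mL


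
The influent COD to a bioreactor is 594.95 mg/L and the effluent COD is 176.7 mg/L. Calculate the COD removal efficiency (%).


eta = (COD_in - COD_out) / COD_in * 100
= (594.95 - 176.7) / 594.95 * 100
= 70.3000%

70.3000%


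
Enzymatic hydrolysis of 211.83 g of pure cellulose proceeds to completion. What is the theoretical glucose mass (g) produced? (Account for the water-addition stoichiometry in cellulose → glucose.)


glucose = cellulose * 180/162
= 211.83 * 180/162
= 235.3667 g

235.3667 g


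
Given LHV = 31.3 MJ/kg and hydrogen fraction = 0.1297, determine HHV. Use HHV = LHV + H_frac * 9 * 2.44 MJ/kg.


HHV = LHV + H_frac * 9 * 2.44
= 31.3 + 0.1297 * 9 * 2.44
= 34.1482 MJ/kg

34.1482 MJ/kg


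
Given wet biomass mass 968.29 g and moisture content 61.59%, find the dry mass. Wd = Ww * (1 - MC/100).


Wd = Ww * (1 - MC/100)
= 968.29 * (1 - 61.59/100)
= 371.9202 g

371.9202 g


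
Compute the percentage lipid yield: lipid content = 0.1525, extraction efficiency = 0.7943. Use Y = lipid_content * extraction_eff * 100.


Y = lipid_content * extraction_eff * 100
= 0.1525 * 0.7943 * 100
= 12.1131%

12.1131%


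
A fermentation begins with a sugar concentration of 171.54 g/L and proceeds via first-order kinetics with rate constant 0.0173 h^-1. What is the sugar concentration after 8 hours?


S = S0 * exp(-k * t)
S = 171.54 * exp(-0.0173 * 8)
S = 149.3685 g/L

149.3685 g/L


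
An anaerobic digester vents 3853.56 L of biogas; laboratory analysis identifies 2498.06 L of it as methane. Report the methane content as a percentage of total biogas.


CH4% = V_CH4 / V_total * 100
= 2498.06 / 3853.56 * 100
= 64.8247%

64.8247%


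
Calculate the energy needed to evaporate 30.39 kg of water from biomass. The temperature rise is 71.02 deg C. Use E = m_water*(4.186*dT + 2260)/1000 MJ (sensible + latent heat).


E = m_water * (4.186 * dT + 2260) / 1000
= 30.39 * (4.186 * 71.02 + 2260) / 1000
= 77.7160 MJ

77.7160 MJ


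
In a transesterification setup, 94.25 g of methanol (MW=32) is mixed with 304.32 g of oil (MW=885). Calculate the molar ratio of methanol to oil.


Molar ratio = n_MeOH / n_oil = (MeOH/32) / (oil/885) = (MeOH * 885) / (32 * oil)
= (94.25 * 885) / (32 * 304.32)
= 8.5653

8.5653


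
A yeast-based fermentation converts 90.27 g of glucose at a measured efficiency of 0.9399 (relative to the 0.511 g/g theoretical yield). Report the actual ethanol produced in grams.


Actual ethanol: m = 0.511 * 90.27 * 0.9399
m = 43.3557 g

43.3557 g


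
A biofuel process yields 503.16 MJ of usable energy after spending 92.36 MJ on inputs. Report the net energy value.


NEV = E_out - E_in
= 503.16 - 92.36
= 410.8000 MJ

410.8000 MJ


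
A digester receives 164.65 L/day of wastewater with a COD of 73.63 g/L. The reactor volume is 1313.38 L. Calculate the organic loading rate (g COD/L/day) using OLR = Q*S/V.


OLR = Q * S / V
= 164.65 * 73.63 / 1313.38
= 9.2305 g/L/day

9.2305 g/L/day


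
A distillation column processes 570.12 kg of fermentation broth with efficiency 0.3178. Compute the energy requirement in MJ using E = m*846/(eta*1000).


E = m * 846 / (eta * 1000)
= 570.12 * 846 / (0.3178 * 1000)
= 1517.6889 MJ

1517.6889 MJ


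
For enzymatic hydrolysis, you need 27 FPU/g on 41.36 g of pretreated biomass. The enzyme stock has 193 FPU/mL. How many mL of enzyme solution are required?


V = dosage * m_sub / activity
V = 27 * 41.36 / 193
V = 5.7861 mL

5.7861 mL


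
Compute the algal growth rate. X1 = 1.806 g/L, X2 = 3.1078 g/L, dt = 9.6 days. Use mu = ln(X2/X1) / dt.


mu = ln(X2/X1) / dt
= ln(3.1078/1.806) / 9.6
= 0.0565 per day

0.0565 per day
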